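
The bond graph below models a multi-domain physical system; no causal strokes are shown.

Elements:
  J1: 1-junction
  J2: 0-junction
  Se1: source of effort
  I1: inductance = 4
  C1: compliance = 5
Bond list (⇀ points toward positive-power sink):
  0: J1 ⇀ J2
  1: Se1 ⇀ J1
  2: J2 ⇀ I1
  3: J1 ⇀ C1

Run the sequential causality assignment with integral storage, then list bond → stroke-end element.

#1 stroke→J1  (Se1 (Se) sets effort on bond)
#2 stroke→I1  (prefer integral on I1)
#0 stroke→J2  (J2: last free bond brings effort in)
#3 stroke→J1  (J1: bond 0 brought flow, rest push out)

b0 stroke at J2
b1 stroke at J1
b2 stroke at I1
b3 stroke at J1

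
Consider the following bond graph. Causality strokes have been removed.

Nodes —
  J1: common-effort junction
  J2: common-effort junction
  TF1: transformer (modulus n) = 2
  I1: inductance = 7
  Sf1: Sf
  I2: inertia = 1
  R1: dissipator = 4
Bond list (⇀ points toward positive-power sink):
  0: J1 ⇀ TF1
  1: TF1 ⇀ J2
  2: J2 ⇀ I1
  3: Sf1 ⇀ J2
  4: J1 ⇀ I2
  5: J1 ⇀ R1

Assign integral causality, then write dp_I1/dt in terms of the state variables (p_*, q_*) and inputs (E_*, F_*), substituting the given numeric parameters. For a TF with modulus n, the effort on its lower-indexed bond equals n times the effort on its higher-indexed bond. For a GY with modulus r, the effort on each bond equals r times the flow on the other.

bond 3 stroke at Sf1  (Sf1 fixes flow; stroke at Sf1)
bond 2 stroke at I1  (I1 integral (f out))
bond 1 stroke at J2  (J2: last free bond brings effort in)
bond 0 stroke at TF1  (TF1 one-in-one-out from 1)
bond 4 stroke at I2  (I2 outputs flow p/I2)
bond 5 stroke at J1  (closing 0-jn rule on J1)

dp_I1/dt = F_Sf1 - p_I1/7 - 2*p_I2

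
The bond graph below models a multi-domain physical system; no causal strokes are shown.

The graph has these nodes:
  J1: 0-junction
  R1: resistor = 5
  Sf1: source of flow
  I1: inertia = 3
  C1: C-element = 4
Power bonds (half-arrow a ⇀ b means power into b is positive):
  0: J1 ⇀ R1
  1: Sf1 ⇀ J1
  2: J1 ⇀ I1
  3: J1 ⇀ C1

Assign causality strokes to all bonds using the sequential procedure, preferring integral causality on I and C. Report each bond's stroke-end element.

bond 1 stroke at Sf1  (Sf1 (Sf) sets flow on bond)
bond 2 stroke at I1  (prefer integral on I1)
bond 3 stroke at J1  (C1 outputs effort q/C1)
bond 0 stroke at R1  (0-jn J1 has e-setter on 3)

#0 |R1
#1 |Sf1
#2 |I1
#3 |J1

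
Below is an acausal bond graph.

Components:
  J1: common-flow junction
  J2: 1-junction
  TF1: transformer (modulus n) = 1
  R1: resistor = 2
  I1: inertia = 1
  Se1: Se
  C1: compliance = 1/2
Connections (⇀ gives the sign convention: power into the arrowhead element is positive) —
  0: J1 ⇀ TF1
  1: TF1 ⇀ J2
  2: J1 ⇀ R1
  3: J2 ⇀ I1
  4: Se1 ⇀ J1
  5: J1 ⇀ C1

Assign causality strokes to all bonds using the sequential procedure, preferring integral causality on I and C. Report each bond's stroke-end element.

β0 →TF1
β1 →J2
β2 →J1
β3 →I1
β4 →J1
β5 →J1

bond 4 →J1  (Se1: effort source, stroke at far end)
bond 3 →I1  (prefer integral on I1)
bond 1 →J2  (J2 flow already set via bond 3)
bond 0 →TF1  (through TF1, causality passes straight; one stroke at TF1)
bond 2 →J1  (1-jn J1 has f-setter on 0)
bond 5 →J1  (J1 flow already set via bond 0)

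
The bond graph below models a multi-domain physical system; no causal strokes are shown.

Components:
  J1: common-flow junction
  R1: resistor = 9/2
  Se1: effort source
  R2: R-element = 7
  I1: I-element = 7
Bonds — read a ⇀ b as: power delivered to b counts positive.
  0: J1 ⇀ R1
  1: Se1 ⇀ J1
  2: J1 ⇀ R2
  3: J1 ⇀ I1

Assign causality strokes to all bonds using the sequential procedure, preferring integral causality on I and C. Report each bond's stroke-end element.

bond 0 stroke at J1
bond 1 stroke at J1
bond 2 stroke at J1
bond 3 stroke at I1

#1 →J1  (Se1 (Se) sets effort on bond)
#3 →I1  (I1: I, integral causality)
#0 →J1  (J1 flow already set via bond 3)
#2 →J1  (J1 flow already set via bond 3)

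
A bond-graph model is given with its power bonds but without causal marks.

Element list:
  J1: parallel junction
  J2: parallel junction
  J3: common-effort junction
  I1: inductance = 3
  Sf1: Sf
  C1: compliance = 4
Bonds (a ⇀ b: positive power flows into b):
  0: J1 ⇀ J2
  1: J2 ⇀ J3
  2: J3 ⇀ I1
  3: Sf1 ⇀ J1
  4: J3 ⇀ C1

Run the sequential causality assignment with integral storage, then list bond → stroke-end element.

β0 stroke at J1
β1 stroke at J2
β2 stroke at I1
β3 stroke at Sf1
β4 stroke at J3

bond 3 stroke→Sf1  (source Sf1 imposes f)
bond 0 stroke→J1  (J1 needs exactly one e-in)
bond 1 stroke→J2  (closing 0-jn rule on J2)
bond 2 stroke→I1  (I1 integral (f out))
bond 4 stroke→J3  (J3 needs exactly one e-in)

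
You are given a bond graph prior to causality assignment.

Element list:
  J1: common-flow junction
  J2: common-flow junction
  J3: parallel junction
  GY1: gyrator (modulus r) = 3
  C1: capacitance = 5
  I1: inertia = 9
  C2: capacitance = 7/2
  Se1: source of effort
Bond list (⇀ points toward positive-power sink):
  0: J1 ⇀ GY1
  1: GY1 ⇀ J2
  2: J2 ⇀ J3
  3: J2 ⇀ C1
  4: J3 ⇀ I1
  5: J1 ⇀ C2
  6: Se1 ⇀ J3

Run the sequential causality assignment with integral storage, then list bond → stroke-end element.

β0 |GY1
β1 |GY1
β2 |J2
β3 |J2
β4 |I1
β5 |J1
β6 |J3

bond 6 →J3  (Se1 fixes effort; stroke away)
bond 2 →J2  (J3: bond 6 brought effort, rest push out)
bond 4 →I1  (J3 effort already set via bond 6)
bond 3 →J2  (prefer integral on C1)
bond 1 →GY1  (J2: last free bond brings flow in)
bond 0 →GY1  (GY1: gyrator matches bond 1)
bond 5 →J1  (1-jn J1 has f-setter on 0)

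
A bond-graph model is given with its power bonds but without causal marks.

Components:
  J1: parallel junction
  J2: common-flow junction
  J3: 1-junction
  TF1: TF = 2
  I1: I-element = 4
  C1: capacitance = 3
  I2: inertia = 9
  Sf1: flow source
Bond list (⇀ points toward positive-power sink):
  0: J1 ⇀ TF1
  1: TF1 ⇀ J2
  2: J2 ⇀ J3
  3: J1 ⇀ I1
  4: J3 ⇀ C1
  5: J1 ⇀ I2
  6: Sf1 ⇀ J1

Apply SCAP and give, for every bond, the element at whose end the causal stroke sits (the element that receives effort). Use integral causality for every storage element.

β6 →Sf1  (Sf1 fixes flow; stroke at Sf1)
β3 →I1  (I1 outputs flow p/I1)
β4 →J3  (C1 outputs effort q/C1)
β2 →J2  (closing 1-jn rule on J3)
β1 →TF1  (J2: last free bond brings flow in)
β0 →J1  (TF1 one-in-one-out from 1)
β5 →I2  (common-e at J1 fixed by 0)

#0 →J1
#1 →TF1
#2 →J2
#3 →I1
#4 →J3
#5 →I2
#6 →Sf1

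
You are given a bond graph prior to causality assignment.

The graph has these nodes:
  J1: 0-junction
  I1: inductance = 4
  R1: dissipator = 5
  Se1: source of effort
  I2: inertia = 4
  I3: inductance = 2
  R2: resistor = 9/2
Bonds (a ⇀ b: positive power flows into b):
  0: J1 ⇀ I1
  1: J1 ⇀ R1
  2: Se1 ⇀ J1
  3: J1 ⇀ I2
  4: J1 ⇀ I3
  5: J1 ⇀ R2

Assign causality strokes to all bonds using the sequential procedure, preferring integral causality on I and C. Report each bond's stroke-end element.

β2 |J1  (Se1 (Se) sets effort on bond)
β0 |I1  (J1 effort already set via bond 2)
β1 |R1  (J1 effort already set via bond 2)
β3 |I2  (J1 effort already set via bond 2)
β4 |I3  (J1 effort already set via bond 2)
β5 |R2  (J1 effort already set via bond 2)

b0 stroke at I1
b1 stroke at R1
b2 stroke at J1
b3 stroke at I2
b4 stroke at I3
b5 stroke at R2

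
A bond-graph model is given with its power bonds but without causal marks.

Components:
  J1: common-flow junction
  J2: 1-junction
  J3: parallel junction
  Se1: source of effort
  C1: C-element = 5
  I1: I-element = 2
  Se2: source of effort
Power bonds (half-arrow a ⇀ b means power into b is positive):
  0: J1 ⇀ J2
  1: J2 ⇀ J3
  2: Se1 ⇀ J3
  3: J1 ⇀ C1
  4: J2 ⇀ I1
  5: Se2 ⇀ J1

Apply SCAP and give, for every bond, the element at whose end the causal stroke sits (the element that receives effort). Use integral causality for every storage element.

β0 →J2
β1 →J2
β2 →J3
β3 →J1
β4 →I1
β5 →J1

β2 →J3  (source Se1 imposes e)
β5 →J1  (Se2 fixes effort; stroke away)
β1 →J2  (0-jn J3 has e-setter on 2)
β3 →J1  (C1: C, integral causality)
β0 →J2  (J1 needs exactly one f-in)
β4 →I1  (J2 needs exactly one f-in)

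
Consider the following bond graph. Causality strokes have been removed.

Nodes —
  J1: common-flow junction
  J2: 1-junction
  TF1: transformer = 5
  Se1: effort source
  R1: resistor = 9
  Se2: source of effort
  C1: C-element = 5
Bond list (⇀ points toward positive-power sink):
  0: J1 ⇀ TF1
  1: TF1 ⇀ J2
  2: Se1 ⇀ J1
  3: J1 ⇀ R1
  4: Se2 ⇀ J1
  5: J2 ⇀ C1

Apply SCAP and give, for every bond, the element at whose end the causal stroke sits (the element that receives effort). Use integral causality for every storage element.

bond 2 |J1  (source Se1 imposes e)
bond 4 |J1  (Se2 fixes effort; stroke away)
bond 5 |J2  (prefer integral on C1)
bond 1 |TF1  (J2 needs exactly one f-in)
bond 0 |J1  (through TF1, causality passes straight; one stroke at TF1)
bond 3 |R1  (only one flow-in slot at J1)

b0 stroke at J1
b1 stroke at TF1
b2 stroke at J1
b3 stroke at R1
b4 stroke at J1
b5 stroke at J2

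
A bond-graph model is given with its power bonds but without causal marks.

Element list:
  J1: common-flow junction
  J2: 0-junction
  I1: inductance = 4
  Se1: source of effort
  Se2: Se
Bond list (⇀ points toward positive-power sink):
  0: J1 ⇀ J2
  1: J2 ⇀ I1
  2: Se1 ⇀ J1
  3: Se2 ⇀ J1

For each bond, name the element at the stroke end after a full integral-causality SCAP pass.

bond 0 |J2
bond 1 |I1
bond 2 |J1
bond 3 |J1

b2 →J1  (source Se1 imposes e)
b3 →J1  (source Se2 imposes e)
b0 →J2  (J1 needs exactly one f-in)
b1 →I1  (J2: bond 0 brought effort, rest push out)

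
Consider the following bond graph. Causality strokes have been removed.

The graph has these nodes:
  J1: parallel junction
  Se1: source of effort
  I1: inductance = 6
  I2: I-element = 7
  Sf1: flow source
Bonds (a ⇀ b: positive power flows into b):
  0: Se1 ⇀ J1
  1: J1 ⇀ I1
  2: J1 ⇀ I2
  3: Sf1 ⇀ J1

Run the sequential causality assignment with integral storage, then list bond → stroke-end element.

b0 →J1
b1 →I1
b2 →I2
b3 →Sf1

#0 |J1  (Se1 fixes effort; stroke away)
#3 |Sf1  (Sf1: flow source, stroke at near end)
#1 |I1  (J1: bond 0 brought effort, rest push out)
#2 |I2  (common-e at J1 fixed by 0)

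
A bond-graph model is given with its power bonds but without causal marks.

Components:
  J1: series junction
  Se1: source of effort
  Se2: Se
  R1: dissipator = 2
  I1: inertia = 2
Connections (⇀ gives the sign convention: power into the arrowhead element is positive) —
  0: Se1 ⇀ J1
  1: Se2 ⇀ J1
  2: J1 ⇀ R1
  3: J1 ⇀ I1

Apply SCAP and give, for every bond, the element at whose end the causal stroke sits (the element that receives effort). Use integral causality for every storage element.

β0 |J1  (Se1 (Se) sets effort on bond)
β1 |J1  (source Se2 imposes e)
β3 |I1  (prefer integral on I1)
β2 |J1  (J1: bond 3 brought flow, rest push out)

b0 stroke→J1
b1 stroke→J1
b2 stroke→J1
b3 stroke→I1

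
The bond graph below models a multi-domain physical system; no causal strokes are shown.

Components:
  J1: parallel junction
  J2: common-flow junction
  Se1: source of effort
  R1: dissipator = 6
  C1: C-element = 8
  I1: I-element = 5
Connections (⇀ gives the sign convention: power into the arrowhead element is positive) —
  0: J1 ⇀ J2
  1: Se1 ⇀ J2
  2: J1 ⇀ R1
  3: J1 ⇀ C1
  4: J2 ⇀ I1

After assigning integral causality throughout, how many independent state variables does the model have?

b1 stroke→J2  (Se1 fixes effort; stroke away)
b3 stroke→J1  (C1 integral (e out))
b0 stroke→J2  (J1: bond 3 brought effort, rest push out)
b2 stroke→R1  (J1: bond 3 brought effort, rest push out)
b4 stroke→I1  (closing 1-jn rule on J2)

2  (C1, I1 all integral)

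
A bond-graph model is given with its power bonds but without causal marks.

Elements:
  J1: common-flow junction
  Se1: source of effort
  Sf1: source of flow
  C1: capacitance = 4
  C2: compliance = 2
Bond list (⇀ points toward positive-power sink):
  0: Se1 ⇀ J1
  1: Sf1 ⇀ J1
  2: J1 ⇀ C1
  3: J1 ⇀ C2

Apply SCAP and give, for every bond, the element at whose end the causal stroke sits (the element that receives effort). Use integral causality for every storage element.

bond 0 →J1
bond 1 →Sf1
bond 2 →J1
bond 3 →J1

#0 stroke→J1  (Se1 (Se) sets effort on bond)
#1 stroke→Sf1  (Sf1 (Sf) sets flow on bond)
#2 stroke→J1  (J1: bond 1 brought flow, rest push out)
#3 stroke→J1  (1-jn J1 has f-setter on 1)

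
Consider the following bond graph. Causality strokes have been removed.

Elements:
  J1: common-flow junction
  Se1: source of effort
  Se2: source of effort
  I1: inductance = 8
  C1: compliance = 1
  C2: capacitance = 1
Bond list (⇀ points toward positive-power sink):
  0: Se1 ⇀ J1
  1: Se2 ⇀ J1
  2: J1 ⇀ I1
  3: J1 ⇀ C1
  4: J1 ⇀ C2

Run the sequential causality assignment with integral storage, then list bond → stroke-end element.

#0 stroke at J1  (Se1 fixes effort; stroke away)
#1 stroke at J1  (Se2 fixes effort; stroke away)
#2 stroke at I1  (prefer integral on I1)
#3 stroke at J1  (J1 flow already set via bond 2)
#4 stroke at J1  (J1: bond 2 brought flow, rest push out)

β0 stroke→J1
β1 stroke→J1
β2 stroke→I1
β3 stroke→J1
β4 stroke→J1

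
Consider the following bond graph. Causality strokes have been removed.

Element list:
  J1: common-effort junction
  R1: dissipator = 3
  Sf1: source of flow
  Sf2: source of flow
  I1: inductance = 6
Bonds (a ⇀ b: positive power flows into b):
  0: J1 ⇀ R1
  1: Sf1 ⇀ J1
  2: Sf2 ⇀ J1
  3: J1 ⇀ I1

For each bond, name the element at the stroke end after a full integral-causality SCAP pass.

bond 1 stroke at Sf1  (source Sf1 imposes f)
bond 2 stroke at Sf2  (Sf2: flow source, stroke at near end)
bond 3 stroke at I1  (I1 integral (f out))
bond 0 stroke at J1  (J1: last free bond brings effort in)

β0 →J1
β1 →Sf1
β2 →Sf2
β3 →I1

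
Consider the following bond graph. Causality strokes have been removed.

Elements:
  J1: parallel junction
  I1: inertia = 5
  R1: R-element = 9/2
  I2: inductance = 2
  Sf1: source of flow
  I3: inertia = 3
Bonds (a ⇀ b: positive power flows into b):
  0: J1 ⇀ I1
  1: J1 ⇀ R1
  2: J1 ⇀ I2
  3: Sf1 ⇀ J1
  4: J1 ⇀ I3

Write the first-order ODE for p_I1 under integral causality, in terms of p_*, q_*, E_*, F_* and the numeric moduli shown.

dp_I1/dt = 9*F_Sf1/2 - 9*p_I1/10 - 9*p_I2/4 - 3*p_I3/2

#3 |Sf1  (Sf1 (Sf) sets flow on bond)
#0 |I1  (I1 outputs flow p/I1)
#2 |I2  (I2 integral (f out))
#4 |I3  (I3: I, integral causality)
#1 |J1  (J1 needs exactly one e-in)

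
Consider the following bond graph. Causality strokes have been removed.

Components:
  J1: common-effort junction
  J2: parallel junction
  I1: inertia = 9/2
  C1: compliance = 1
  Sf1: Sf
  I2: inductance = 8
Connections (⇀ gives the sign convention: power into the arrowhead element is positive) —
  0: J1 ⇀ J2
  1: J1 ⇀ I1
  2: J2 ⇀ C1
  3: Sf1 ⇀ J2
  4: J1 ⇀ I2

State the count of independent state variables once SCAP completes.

3  (C1, I1, I2 all integral)

bond 3 →Sf1  (Sf1: flow source, stroke at near end)
bond 1 →I1  (prefer integral on I1)
bond 2 →J2  (C1 integral (e out))
bond 0 →J1  (0-jn J2 has e-setter on 2)
bond 4 →I2  (J1 effort already set via bond 0)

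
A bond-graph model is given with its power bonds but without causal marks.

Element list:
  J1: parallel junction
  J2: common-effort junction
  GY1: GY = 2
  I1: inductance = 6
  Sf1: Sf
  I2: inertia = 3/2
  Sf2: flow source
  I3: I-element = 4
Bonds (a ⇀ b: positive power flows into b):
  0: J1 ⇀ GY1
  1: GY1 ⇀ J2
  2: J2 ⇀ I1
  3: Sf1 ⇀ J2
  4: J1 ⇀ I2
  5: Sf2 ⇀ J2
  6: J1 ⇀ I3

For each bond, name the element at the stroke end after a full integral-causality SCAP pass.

#3 →Sf1  (Sf1 (Sf) sets flow on bond)
#5 →Sf2  (source Sf2 imposes f)
#2 →I1  (I1 integral (f out))
#1 →J2  (J2 needs exactly one e-in)
#0 →J1  (GY1 both-in/both-out from 1)
#4 →I2  (J1 effort already set via bond 0)
#6 →I3  (J1 effort already set via bond 0)

b0 |J1
b1 |J2
b2 |I1
b3 |Sf1
b4 |I2
b5 |Sf2
b6 |I3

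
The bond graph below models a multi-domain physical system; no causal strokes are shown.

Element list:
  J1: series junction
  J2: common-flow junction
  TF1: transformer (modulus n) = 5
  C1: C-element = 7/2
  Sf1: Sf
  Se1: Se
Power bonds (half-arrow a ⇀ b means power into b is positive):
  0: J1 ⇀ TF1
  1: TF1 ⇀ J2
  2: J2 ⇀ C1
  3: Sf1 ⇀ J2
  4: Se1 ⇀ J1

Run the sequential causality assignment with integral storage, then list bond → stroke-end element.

β3 stroke→Sf1  (Sf1: flow source, stroke at near end)
β4 stroke→J1  (Se1 fixes effort; stroke away)
β0 stroke→TF1  (only one flow-in slot at J1)
β1 stroke→J2  (common-f at J2 fixed by 3)
β2 stroke→J2  (1-jn J2 has f-setter on 3)

β0 |TF1
β1 |J2
β2 |J2
β3 |Sf1
β4 |J1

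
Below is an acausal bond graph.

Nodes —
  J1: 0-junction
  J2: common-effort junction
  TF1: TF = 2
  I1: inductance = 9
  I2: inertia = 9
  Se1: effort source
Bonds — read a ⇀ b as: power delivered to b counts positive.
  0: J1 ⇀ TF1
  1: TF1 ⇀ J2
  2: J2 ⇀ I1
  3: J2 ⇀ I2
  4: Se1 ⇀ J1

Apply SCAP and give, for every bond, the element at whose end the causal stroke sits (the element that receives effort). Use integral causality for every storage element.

bond 0 stroke→TF1
bond 1 stroke→J2
bond 2 stroke→I1
bond 3 stroke→I2
bond 4 stroke→J1

b4 stroke at J1  (Se1 (Se) sets effort on bond)
b0 stroke at TF1  (common-e at J1 fixed by 4)
b1 stroke at J2  (TF1 one-in-one-out from 0)
b2 stroke at I1  (J2 effort already set via bond 1)
b3 stroke at I2  (common-e at J2 fixed by 1)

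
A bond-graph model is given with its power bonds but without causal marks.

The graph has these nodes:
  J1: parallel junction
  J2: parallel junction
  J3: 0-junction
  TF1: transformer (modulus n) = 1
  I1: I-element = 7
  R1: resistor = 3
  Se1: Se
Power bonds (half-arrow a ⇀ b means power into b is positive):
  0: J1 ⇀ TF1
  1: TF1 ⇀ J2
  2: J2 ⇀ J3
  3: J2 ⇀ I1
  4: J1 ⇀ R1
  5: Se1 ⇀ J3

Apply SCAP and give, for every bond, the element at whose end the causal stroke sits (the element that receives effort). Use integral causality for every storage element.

β0 stroke→J1
β1 stroke→TF1
β2 stroke→J2
β3 stroke→I1
β4 stroke→R1
β5 stroke→J3

β5 stroke→J3  (source Se1 imposes e)
β2 stroke→J2  (J3 effort already set via bond 5)
β1 stroke→TF1  (common-e at J2 fixed by 2)
β3 stroke→I1  (common-e at J2 fixed by 2)
β0 stroke→J1  (TF1: transformer flips bond 1)
β4 stroke→R1  (J1: bond 0 brought effort, rest push out)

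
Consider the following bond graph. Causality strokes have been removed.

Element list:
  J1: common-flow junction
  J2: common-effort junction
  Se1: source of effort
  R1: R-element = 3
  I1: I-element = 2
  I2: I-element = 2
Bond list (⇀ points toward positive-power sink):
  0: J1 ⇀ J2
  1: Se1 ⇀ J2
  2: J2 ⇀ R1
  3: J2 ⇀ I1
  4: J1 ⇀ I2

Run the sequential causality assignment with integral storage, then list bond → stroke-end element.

β0 |J1
β1 |J2
β2 |R1
β3 |I1
β4 |I2

#1 stroke at J2  (source Se1 imposes e)
#0 stroke at J1  (J2: bond 1 brought effort, rest push out)
#2 stroke at R1  (common-e at J2 fixed by 1)
#3 stroke at I1  (common-e at J2 fixed by 1)
#4 stroke at I2  (J1: last free bond brings flow in)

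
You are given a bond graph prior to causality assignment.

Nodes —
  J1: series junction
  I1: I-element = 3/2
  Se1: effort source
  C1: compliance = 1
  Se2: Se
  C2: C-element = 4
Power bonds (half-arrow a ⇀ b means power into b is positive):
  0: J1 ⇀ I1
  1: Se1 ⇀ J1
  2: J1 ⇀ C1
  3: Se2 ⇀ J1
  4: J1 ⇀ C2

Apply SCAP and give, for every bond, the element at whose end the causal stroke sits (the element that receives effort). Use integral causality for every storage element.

β1 stroke→J1  (Se1: effort source, stroke at far end)
β3 stroke→J1  (Se2 (Se) sets effort on bond)
β0 stroke→I1  (I1 outputs flow p/I1)
β2 stroke→J1  (J1: bond 0 brought flow, rest push out)
β4 stroke→J1  (J1 flow already set via bond 0)

bond 0 stroke at I1
bond 1 stroke at J1
bond 2 stroke at J1
bond 3 stroke at J1
bond 4 stroke at J1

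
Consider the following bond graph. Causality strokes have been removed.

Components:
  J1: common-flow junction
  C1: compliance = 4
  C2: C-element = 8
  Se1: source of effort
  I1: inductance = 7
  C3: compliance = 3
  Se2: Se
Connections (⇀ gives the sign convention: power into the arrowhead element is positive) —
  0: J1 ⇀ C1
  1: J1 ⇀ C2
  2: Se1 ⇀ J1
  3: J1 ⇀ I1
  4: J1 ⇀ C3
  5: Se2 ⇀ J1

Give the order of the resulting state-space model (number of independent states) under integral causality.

β2 →J1  (source Se1 imposes e)
β5 →J1  (Se2 fixes effort; stroke away)
β0 →J1  (C1 outputs effort q/C1)
β1 →J1  (C2 outputs effort q/C2)
β3 →I1  (prefer integral on I1)
β4 →J1  (common-f at J1 fixed by 3)

4  (C1, C2, C3, I1 all integral)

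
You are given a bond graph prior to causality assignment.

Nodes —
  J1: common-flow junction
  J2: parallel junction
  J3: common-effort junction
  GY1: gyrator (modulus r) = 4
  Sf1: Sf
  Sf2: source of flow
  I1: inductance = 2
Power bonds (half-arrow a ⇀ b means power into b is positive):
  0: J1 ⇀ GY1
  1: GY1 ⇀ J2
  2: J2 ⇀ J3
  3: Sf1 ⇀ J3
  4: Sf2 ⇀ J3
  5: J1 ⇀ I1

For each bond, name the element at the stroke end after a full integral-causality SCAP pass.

β0 |J1
β1 |J2
β2 |J3
β3 |Sf1
β4 |Sf2
β5 |I1

b3 stroke at Sf1  (source Sf1 imposes f)
b4 stroke at Sf2  (Sf2 (Sf) sets flow on bond)
b2 stroke at J3  (closing 0-jn rule on J3)
b1 stroke at J2  (only one effort-in slot at J2)
b0 stroke at J1  (GY1: gyrator matches bond 1)
b5 stroke at I1  (only one flow-in slot at J1)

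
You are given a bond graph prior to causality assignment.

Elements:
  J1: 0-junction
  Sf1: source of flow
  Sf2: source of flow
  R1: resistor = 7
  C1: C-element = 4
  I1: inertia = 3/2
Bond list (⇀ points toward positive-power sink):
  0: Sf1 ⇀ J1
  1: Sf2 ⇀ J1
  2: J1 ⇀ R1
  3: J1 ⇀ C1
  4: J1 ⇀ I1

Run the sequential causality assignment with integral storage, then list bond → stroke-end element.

bond 0 stroke at Sf1  (Sf1: flow source, stroke at near end)
bond 1 stroke at Sf2  (Sf2 (Sf) sets flow on bond)
bond 3 stroke at J1  (C1 outputs effort q/C1)
bond 2 stroke at R1  (0-jn J1 has e-setter on 3)
bond 4 stroke at I1  (common-e at J1 fixed by 3)

bond 0 stroke at Sf1
bond 1 stroke at Sf2
bond 2 stroke at R1
bond 3 stroke at J1
bond 4 stroke at I1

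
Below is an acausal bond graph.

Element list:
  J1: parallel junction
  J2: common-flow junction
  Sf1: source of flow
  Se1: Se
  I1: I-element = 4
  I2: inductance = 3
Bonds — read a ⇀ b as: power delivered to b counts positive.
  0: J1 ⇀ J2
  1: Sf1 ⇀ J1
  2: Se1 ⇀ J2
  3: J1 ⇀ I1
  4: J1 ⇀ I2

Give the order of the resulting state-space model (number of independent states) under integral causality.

β1 |Sf1  (Sf1: flow source, stroke at near end)
β2 |J2  (source Se1 imposes e)
β0 |J1  (J2: last free bond brings flow in)
β3 |I1  (0-jn J1 has e-setter on 0)
β4 |I2  (J1: bond 0 brought effort, rest push out)

2  (I1, I2 all integral)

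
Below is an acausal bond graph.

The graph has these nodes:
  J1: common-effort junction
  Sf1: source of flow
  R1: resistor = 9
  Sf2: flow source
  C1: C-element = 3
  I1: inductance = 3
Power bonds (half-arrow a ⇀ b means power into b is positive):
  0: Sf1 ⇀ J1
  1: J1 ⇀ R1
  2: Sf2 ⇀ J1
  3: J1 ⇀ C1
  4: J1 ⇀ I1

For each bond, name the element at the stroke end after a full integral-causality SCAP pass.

#0 →Sf1
#1 →R1
#2 →Sf2
#3 →J1
#4 →I1

#0 |Sf1  (Sf1 fixes flow; stroke at Sf1)
#2 |Sf2  (Sf2 fixes flow; stroke at Sf2)
#3 |J1  (C1: C, integral causality)
#1 |R1  (J1: bond 3 brought effort, rest push out)
#4 |I1  (J1: bond 3 brought effort, rest push out)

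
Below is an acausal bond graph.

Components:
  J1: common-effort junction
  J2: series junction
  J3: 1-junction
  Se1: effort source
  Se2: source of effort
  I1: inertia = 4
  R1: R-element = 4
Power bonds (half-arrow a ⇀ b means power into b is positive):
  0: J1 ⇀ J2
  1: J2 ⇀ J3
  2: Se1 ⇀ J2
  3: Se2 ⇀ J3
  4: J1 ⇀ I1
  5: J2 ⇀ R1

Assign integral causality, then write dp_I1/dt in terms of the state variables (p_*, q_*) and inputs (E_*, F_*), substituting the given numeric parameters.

b2 |J2  (Se1 fixes effort; stroke away)
b3 |J3  (source Se2 imposes e)
b1 |J2  (closing 1-jn rule on J3)
b4 |I1  (I1 integral (f out))
b0 |J1  (J1: last free bond brings effort in)
b5 |J2  (J2: bond 0 brought flow, rest push out)

dp_I1/dt = -E_Se1 - E_Se2 - p_I1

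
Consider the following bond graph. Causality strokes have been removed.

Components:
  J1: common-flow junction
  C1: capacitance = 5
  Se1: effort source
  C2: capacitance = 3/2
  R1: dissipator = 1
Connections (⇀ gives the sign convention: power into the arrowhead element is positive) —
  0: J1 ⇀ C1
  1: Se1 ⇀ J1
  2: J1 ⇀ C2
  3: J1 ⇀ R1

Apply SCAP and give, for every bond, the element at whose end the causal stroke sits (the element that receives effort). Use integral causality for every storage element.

β0 stroke at J1
β1 stroke at J1
β2 stroke at J1
β3 stroke at R1

b1 |J1  (source Se1 imposes e)
b0 |J1  (prefer integral on C1)
b2 |J1  (C2 outputs effort q/C2)
b3 |R1  (only one flow-in slot at J1)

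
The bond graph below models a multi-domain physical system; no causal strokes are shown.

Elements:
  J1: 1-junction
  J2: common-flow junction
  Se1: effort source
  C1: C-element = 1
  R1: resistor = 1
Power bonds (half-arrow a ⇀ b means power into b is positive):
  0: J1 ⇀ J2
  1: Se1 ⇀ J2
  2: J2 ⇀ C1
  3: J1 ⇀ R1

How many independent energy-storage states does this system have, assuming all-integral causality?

#1 stroke→J2  (Se1: effort source, stroke at far end)
#2 stroke→J2  (C1 integral (e out))
#0 stroke→J1  (J2: last free bond brings flow in)
#3 stroke→R1  (J1 needs exactly one f-in)

1  (C1 all integral)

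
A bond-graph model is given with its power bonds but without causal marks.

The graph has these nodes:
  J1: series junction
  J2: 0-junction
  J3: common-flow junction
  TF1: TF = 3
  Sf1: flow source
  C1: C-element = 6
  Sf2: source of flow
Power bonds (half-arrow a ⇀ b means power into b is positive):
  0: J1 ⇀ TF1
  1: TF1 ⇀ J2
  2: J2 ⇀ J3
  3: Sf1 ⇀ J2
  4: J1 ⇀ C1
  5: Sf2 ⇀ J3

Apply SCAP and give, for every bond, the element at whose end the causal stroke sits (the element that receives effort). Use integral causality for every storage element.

b3 →Sf1  (Sf1 fixes flow; stroke at Sf1)
b5 →Sf2  (Sf2: flow source, stroke at near end)
b2 →J3  (J3: bond 5 brought flow, rest push out)
b1 →J2  (J2: last free bond brings effort in)
b0 →TF1  (through TF1, causality passes straight; one stroke at TF1)
b4 →J1  (J1 flow already set via bond 0)

#0 stroke→TF1
#1 stroke→J2
#2 stroke→J3
#3 stroke→Sf1
#4 stroke→J1
#5 stroke→Sf2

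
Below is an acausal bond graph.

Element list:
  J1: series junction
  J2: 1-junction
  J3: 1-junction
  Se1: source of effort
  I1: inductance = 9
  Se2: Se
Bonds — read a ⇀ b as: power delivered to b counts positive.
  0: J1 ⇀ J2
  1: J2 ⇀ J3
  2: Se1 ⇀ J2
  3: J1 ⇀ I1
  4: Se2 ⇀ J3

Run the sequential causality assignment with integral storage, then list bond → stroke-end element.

bond 0 stroke at J1
bond 1 stroke at J2
bond 2 stroke at J2
bond 3 stroke at I1
bond 4 stroke at J3

β2 stroke→J2  (Se1: effort source, stroke at far end)
β4 stroke→J3  (Se2 (Se) sets effort on bond)
β1 stroke→J2  (J3 needs exactly one f-in)
β0 stroke→J1  (only one flow-in slot at J2)
β3 stroke→I1  (only one flow-in slot at J1)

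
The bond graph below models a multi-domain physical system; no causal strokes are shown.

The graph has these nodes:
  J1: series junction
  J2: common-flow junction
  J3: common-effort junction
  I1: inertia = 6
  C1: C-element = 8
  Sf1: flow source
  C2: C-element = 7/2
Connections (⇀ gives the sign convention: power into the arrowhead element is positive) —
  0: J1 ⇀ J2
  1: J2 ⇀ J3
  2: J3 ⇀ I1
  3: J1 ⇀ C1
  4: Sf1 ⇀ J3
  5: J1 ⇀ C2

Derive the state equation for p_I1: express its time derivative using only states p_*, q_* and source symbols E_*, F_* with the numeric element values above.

dp_I1/dt = -q_C1/8 - 2*q_C2/7

bond 4 stroke→Sf1  (Sf1 fixes flow; stroke at Sf1)
bond 2 stroke→I1  (I1 integral (f out))
bond 1 stroke→J3  (J3 needs exactly one e-in)
bond 0 stroke→J2  (J2: bond 1 brought flow, rest push out)
bond 3 stroke→J1  (common-f at J1 fixed by 0)
bond 5 stroke→J1  (J1 flow already set via bond 0)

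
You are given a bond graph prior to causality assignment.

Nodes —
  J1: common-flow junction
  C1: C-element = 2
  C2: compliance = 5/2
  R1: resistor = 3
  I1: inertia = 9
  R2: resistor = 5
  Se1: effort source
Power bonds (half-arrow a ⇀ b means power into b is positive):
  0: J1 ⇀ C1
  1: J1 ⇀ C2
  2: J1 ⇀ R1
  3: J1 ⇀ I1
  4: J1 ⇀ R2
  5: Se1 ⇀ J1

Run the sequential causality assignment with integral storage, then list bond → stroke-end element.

β0 stroke→J1
β1 stroke→J1
β2 stroke→J1
β3 stroke→I1
β4 stroke→J1
β5 stroke→J1

#5 stroke→J1  (Se1 (Se) sets effort on bond)
#0 stroke→J1  (C1: C, integral causality)
#1 stroke→J1  (C2: C, integral causality)
#3 stroke→I1  (I1 integral (f out))
#2 stroke→J1  (J1 flow already set via bond 3)
#4 stroke→J1  (J1 flow already set via bond 3)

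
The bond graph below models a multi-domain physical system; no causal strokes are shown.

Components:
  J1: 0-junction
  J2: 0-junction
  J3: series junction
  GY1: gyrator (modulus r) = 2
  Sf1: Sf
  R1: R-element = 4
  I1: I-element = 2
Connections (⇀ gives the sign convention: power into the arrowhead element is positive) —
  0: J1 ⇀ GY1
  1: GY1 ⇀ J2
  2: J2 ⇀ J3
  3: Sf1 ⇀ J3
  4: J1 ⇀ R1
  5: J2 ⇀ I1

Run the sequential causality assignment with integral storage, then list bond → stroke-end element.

bond 0 |J1
bond 1 |J2
bond 2 |J3
bond 3 |Sf1
bond 4 |R1
bond 5 |I1

β3 stroke→Sf1  (Sf1 (Sf) sets flow on bond)
β2 stroke→J3  (J3 flow already set via bond 3)
β5 stroke→I1  (I1 outputs flow p/I1)
β1 stroke→J2  (closing 0-jn rule on J2)
β0 stroke→J1  (GY1 both-in/both-out from 1)
β4 stroke→R1  (0-jn J1 has e-setter on 0)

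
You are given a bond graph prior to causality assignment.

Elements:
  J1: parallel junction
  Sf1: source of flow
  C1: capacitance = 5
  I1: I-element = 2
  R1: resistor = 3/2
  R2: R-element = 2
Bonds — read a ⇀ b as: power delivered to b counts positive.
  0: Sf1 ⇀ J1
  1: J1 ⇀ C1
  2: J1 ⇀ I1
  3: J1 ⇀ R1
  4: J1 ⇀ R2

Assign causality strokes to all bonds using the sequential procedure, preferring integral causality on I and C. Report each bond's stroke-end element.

β0 |Sf1  (Sf1 fixes flow; stroke at Sf1)
β1 |J1  (prefer integral on C1)
β2 |I1  (J1 effort already set via bond 1)
β3 |R1  (J1 effort already set via bond 1)
β4 |R2  (J1: bond 1 brought effort, rest push out)

bond 0 →Sf1
bond 1 →J1
bond 2 →I1
bond 3 →R1
bond 4 →R2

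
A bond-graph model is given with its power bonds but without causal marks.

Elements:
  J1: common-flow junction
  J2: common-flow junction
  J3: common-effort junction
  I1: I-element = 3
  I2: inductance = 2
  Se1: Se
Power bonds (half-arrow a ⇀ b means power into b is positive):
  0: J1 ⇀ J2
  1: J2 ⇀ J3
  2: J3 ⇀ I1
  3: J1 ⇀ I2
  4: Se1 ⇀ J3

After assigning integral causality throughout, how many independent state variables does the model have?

bond 4 stroke→J3  (Se1 (Se) sets effort on bond)
bond 1 stroke→J2  (J3: bond 4 brought effort, rest push out)
bond 2 stroke→I1  (common-e at J3 fixed by 4)
bond 0 stroke→J1  (J2: last free bond brings flow in)
bond 3 stroke→I2  (J1: last free bond brings flow in)

2  (I1, I2 all integral)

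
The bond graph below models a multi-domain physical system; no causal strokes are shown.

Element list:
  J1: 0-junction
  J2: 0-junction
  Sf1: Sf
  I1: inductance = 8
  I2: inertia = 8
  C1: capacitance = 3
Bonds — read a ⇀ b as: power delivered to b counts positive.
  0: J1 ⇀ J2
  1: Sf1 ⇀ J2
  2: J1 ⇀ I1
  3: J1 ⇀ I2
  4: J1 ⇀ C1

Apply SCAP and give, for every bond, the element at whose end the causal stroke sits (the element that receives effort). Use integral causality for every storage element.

#1 |Sf1  (source Sf1 imposes f)
#0 |J2  (only one effort-in slot at J2)
#2 |I1  (prefer integral on I1)
#3 |I2  (I2 integral (f out))
#4 |J1  (J1 needs exactly one e-in)

#0 stroke at J2
#1 stroke at Sf1
#2 stroke at I1
#3 stroke at I2
#4 stroke at J1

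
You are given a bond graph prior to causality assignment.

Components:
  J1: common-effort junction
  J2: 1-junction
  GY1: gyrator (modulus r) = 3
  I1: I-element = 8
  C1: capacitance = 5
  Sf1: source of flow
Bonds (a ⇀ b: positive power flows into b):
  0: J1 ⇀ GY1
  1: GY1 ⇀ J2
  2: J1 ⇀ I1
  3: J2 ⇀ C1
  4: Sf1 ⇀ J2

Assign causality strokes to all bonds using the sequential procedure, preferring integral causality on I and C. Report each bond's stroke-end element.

#0 stroke→J1
#1 stroke→J2
#2 stroke→I1
#3 stroke→J2
#4 stroke→Sf1

b4 |Sf1  (Sf1 (Sf) sets flow on bond)
b1 |J2  (common-f at J2 fixed by 4)
b3 |J2  (1-jn J2 has f-setter on 4)
b0 |J1  (through GY1, causality inverts; strokes same side of GY1)
b2 |I1  (common-e at J1 fixed by 0)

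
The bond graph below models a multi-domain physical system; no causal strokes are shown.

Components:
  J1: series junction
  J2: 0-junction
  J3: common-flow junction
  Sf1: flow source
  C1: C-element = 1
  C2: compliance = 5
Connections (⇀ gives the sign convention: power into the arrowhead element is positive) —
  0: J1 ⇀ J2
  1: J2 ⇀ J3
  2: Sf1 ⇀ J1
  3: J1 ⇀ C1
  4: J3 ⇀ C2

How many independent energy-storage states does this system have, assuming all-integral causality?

bond 2 |Sf1  (Sf1: flow source, stroke at near end)
bond 0 |J1  (1-jn J1 has f-setter on 2)
bond 3 |J1  (J1 flow already set via bond 2)
bond 1 |J2  (J2: last free bond brings effort in)
bond 4 |J3  (1-jn J3 has f-setter on 1)

2  (C1, C2 all integral)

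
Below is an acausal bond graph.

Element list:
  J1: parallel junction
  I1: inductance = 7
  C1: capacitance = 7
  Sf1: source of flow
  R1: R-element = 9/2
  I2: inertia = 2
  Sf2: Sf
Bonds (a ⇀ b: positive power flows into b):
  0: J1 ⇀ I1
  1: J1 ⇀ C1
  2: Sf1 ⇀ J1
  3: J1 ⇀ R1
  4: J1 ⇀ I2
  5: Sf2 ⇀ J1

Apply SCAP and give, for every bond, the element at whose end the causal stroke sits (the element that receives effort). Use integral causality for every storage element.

#2 |Sf1  (Sf1 fixes flow; stroke at Sf1)
#5 |Sf2  (source Sf2 imposes f)
#0 |I1  (I1: I, integral causality)
#1 |J1  (C1 outputs effort q/C1)
#3 |R1  (0-jn J1 has e-setter on 1)
#4 |I2  (common-e at J1 fixed by 1)

β0 |I1
β1 |J1
β2 |Sf1
β3 |R1
β4 |I2
β5 |Sf2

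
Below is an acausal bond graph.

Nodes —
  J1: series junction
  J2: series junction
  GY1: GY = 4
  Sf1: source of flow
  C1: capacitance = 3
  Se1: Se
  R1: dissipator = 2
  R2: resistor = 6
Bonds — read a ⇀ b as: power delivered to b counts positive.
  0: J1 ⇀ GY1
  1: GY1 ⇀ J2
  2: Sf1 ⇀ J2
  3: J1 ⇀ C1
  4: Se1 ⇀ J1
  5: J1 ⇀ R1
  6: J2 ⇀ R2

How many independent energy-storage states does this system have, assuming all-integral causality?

1  (C1 all integral)

#2 |Sf1  (Sf1 (Sf) sets flow on bond)
#4 |J1  (source Se1 imposes e)
#1 |J2  (common-f at J2 fixed by 2)
#6 |J2  (J2: bond 2 brought flow, rest push out)
#0 |J1  (GY1: gyrator matches bond 1)
#3 |J1  (prefer integral on C1)
#5 |R1  (J1: last free bond brings flow in)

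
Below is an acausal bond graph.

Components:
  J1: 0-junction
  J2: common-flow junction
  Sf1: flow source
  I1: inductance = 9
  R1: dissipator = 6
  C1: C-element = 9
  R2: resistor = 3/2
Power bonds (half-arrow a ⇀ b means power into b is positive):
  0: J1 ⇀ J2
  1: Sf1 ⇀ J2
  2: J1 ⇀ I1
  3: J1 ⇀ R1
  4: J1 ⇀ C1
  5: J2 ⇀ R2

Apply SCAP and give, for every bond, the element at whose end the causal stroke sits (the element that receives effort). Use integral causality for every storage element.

β1 stroke at Sf1  (Sf1: flow source, stroke at near end)
β0 stroke at J2  (1-jn J2 has f-setter on 1)
β5 stroke at J2  (1-jn J2 has f-setter on 1)
β2 stroke at I1  (I1 outputs flow p/I1)
β4 stroke at J1  (prefer integral on C1)
β3 stroke at R1  (common-e at J1 fixed by 4)

#0 →J2
#1 →Sf1
#2 →I1
#3 →R1
#4 →J1
#5 →J2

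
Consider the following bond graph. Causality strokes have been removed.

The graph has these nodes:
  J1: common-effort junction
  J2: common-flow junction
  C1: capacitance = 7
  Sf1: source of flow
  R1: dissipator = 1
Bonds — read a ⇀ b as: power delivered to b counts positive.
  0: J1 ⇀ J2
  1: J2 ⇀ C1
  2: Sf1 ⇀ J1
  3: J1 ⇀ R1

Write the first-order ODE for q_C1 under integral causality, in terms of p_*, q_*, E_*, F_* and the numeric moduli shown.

b2 stroke→Sf1  (Sf1 (Sf) sets flow on bond)
b1 stroke→J2  (C1 integral (e out))
b0 stroke→J1  (J2 needs exactly one f-in)
b3 stroke→R1  (J1: bond 0 brought effort, rest push out)

dq_C1/dt = F_Sf1 - q_C1/7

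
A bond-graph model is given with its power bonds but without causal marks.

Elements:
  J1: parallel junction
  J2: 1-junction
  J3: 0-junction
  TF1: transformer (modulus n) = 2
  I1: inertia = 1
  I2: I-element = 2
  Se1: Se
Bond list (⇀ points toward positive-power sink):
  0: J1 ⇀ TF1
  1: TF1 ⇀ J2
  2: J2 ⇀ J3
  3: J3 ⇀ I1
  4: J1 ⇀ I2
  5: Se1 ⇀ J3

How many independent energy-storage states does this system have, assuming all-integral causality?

b5 |J3  (Se1 (Se) sets effort on bond)
b2 |J2  (J3: bond 5 brought effort, rest push out)
b3 |I1  (0-jn J3 has e-setter on 5)
b1 |TF1  (closing 1-jn rule on J2)
b0 |J1  (TF1: transformer flips bond 1)
b4 |I2  (common-e at J1 fixed by 0)

2  (I1, I2 all integral)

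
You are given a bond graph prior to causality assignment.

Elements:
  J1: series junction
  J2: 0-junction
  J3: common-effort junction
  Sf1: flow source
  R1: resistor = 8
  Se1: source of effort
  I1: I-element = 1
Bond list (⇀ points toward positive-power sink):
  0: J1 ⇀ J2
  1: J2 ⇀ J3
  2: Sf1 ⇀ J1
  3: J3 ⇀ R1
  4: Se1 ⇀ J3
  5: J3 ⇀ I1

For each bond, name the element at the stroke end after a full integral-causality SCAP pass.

b2 →Sf1  (source Sf1 imposes f)
b4 →J3  (Se1: effort source, stroke at far end)
b0 →J1  (1-jn J1 has f-setter on 2)
b1 →J2  (closing 0-jn rule on J2)
b3 →R1  (J3 effort already set via bond 4)
b5 →I1  (0-jn J3 has e-setter on 4)

#0 →J1
#1 →J2
#2 →Sf1
#3 →R1
#4 →J3
#5 →I1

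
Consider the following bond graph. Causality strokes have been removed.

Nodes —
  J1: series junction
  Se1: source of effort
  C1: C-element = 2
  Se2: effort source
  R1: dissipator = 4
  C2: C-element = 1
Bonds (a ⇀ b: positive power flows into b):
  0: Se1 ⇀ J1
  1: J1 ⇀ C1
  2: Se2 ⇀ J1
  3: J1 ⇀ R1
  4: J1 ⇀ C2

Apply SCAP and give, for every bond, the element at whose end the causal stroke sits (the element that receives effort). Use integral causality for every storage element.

β0 |J1
β1 |J1
β2 |J1
β3 |R1
β4 |J1

β0 stroke→J1  (Se1: effort source, stroke at far end)
β2 stroke→J1  (Se2 fixes effort; stroke away)
β1 stroke→J1  (prefer integral on C1)
β4 stroke→J1  (C2 outputs effort q/C2)
β3 stroke→R1  (only one flow-in slot at J1)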